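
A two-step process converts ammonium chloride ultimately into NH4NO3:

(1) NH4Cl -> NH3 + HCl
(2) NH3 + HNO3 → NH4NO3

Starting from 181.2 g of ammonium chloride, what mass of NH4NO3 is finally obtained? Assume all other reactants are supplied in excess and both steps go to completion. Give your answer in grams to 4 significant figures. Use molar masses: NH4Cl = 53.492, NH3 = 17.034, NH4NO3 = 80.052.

271.2 g

n(NH4Cl) = 181.20 / 53.492 = 3.3874 mol.
Step 1 gives a 1:1 ratio of NH4Cl to NH3, so n(NH3) = 3.3874 mol.
In step 2 the NH3:NH4NO3 ratio is 1:1, so n(NH4NO3) = 3.3874 mol.
Mass of NH4NO3 = 3.3874 × 80.052 = 271.17 g.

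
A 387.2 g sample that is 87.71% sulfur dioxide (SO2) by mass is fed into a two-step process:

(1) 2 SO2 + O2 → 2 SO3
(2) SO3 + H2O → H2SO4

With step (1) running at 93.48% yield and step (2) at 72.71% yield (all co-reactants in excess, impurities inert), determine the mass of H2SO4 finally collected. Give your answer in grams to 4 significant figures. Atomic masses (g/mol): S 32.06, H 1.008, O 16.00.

Pure SO2 = 387.2 × 0.8771 = 339.61 g.
M(SO2) = 32.06 + 2(16.00) = 64.06 g/mol.
M(H2SO4) = 2(1.008) + 32.06 + 4(16.00) = 98.076 g/mol.
n(SO2) = 339.61 / 64.06 = 5.3015 mol.
Step 1 (SO2:SO3 = 2:2): theoretical n(SO3) = 5.3015 mol; at 93.48% yield, n(SO3) = 4.9558 mol.
Step 2 (SO3:H2SO4 = 1:1): theoretical n(H2SO4) = 4.9558 mol, so theoretical mass = 4.9558 × 98.076 = 486.05 g.
At 72.71% yield, actual mass of H2SO4 = 486.05 × 0.7271 = 353.41 g.

353.4 g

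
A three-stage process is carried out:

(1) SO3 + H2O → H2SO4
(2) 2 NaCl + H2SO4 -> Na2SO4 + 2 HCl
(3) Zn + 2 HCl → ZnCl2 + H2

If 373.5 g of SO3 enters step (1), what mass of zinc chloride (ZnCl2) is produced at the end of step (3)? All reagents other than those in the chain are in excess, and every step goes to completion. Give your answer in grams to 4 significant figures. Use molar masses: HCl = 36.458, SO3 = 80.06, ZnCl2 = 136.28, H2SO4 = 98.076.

635.8 g

n(SO3) = 373.5 / 80.06 = 4.6653 mol.
Reaction (1): SO3→H2SO4 ratio 1:1 ⇒ n(H2SO4) = 4.6653 mol.
Reaction (2): H2SO4→HCl ratio 1:2 ⇒ n(HCl) = 9.3305 mol.
Reaction (3): HCl→ZnCl2 ratio 2:1 ⇒ n(ZnCl2) = 4.6653 mol.
Mass of ZnCl2 = 4.6653 × 136.28 = 635.78 g.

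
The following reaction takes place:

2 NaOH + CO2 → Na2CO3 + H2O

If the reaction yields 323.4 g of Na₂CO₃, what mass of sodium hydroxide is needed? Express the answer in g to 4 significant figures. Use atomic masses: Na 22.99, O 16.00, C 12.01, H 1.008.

M(Na2CO3) = 2(22.99) + 12.01 + 3(16.00) = 105.99 g/mol.
M(NaOH) = 22.99 + 16.00 + 1.008 = 39.998 g/mol.
n(Na2CO3) = 323.40 g / 105.99 g/mol = 3.0512 mol.
From the equation the Na2CO3:NaOH mole ratio is 1:2, so n(NaOH) = 3.0512 × 2/1 = 6.1025 mol.
Mass of NaOH = 6.1025 mol × 39.998 g/mol = 244.09 g.

244.1 g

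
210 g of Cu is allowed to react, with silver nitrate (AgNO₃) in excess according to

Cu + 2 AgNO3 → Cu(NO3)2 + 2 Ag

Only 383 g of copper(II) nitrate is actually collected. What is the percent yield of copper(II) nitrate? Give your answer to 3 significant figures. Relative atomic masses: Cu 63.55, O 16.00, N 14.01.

61.8 %

M(Cu) = 63.55 g/mol.
M(Cu(NO3)2) = 63.55 + 2(14.01) + 6(16.00) = 187.57 g/mol.
n(Cu) = 210.0 g / 63.55 g/mol = 3.304 mol.
From the equation the Cu:Cu(NO3)2 mole ratio is 1:1, so n(Cu(NO3)2) = 3.304 × 1/1 = 3.304 mol.
Mass of Cu(NO3)2 = 3.304 mol × 187.57 g/mol = 619.8 g.
This is the theoretical yield. Percent yield = 383 g / 619.8 g × 100% = 61.79%.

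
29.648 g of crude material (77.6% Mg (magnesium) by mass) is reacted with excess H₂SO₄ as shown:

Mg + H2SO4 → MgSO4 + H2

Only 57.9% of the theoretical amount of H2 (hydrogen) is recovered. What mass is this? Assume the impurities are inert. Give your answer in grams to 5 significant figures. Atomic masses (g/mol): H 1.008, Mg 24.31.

Pure Mg available = 29.648 g × 0.776 = 23.0068 g.
M(Mg) = 24.31 g/mol.
M(H2) = 2(1.008) = 2.016 g/mol.
n(Mg) = 23.0068 g / 24.31 g/mol = 0.946394 mol.
From the equation the Mg:H2 mole ratio is 1:1, so n(H2) = 0.946394 × 1/1 = 0.946394 mol.
Mass of H2 = 0.946394 mol × 2.016 g/mol = 1.90793 g.
Actual mass collected = 1.90793 g × 0.579 = 1.10469 g.

1.1047 g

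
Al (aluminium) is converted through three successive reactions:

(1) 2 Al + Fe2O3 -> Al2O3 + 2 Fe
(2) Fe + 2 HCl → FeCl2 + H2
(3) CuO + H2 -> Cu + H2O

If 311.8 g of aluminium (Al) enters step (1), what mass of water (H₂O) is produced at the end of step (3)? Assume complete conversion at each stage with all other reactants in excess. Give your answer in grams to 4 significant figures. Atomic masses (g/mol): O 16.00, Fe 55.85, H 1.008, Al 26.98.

M(Al) = 26.98 g/mol.
M(H2O) = 2(1.008) + 16.00 = 18.016 g/mol.
n(Al) = 311.8 / 26.98 = 11.557 mol.
Reaction (1): Al→Fe ratio 2:2 ⇒ n(Fe) = 11.557 mol.
Reaction (2): Fe→H2 ratio 1:1 ⇒ n(H2) = 11.557 mol.
Reaction (3): H2→H2O ratio 1:1 ⇒ n(H2O) = 11.557 mol.
Mass of H2O = 11.557 × 18.016 = 208.21 g.

208.2 g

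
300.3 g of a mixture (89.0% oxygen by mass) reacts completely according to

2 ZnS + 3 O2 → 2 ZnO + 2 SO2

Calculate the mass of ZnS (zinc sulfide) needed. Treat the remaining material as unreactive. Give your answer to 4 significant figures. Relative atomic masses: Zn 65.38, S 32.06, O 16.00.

542.6 g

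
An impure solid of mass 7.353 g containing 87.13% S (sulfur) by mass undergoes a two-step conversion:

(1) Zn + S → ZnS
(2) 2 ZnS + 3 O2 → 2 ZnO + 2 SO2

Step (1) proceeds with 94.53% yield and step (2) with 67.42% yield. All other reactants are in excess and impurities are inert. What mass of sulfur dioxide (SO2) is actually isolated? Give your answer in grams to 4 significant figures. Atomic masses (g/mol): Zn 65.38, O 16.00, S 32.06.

8.159 g

Pure S = 7.353 × 0.8713 = 6.4067 g.
M(S) = 32.06 g/mol.
M(SO2) = 32.06 + 2(16.00) = 64.06 g/mol.
n(S) = 6.4067 / 32.06 = 0.19983 mol.
Step 1 (S:ZnS = 1:1): theoretical n(ZnS) = 0.19983 mol; at 94.53% yield, n(ZnS) = 0.18890 mol.
Step 2 (ZnS:SO2 = 2:2): theoretical n(SO2) = 0.18890 mol, so theoretical mass = 0.18890 × 64.06 = 12.101 g.
At 67.42% yield, actual mass of SO2 = 12.101 × 0.6742 = 8.1586 g.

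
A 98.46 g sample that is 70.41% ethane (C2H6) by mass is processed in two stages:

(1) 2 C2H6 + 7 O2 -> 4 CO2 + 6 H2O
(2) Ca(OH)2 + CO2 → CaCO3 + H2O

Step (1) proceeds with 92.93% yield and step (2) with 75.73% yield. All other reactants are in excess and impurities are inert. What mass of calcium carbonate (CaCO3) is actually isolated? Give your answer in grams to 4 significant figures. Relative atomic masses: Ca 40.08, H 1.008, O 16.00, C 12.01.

324.8 g

Pure C2H6 = 98.46 × 0.7041 = 69.326 g.
M(C2H6) = 2(12.01) + 6(1.008) = 30.068 g/mol.
M(CaCO3) = 40.08 + 12.01 + 3(16.00) = 100.09 g/mol.
n(C2H6) = 69.326 / 30.068 = 2.3056 mol.
Step 1 (C2H6:CO2 = 2:4): theoretical n(CO2) = 4.6113 mol; at 92.93% yield, n(CO2) = 4.2852 mol.
Step 2 (CO2:CaCO3 = 1:1): theoretical n(CaCO3) = 4.2852 mol, so theoretical mass = 4.2852 × 100.09 = 428.91 g.
At 75.73% yield, actual mass of CaCO3 = 428.91 × 0.7573 = 324.81 g.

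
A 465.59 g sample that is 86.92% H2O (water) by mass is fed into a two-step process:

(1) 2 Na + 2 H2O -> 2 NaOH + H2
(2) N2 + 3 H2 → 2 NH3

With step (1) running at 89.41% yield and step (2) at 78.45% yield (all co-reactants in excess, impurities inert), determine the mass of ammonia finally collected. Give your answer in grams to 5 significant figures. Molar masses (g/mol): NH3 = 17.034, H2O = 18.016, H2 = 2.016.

Pure H2O = 465.59 × 0.8692 = 404.691 g.
n(H2O) = 404.691 / 18.016 = 22.4629 mol.
Step 1 (H2O:H2 = 2:1): theoretical n(H2) = 11.2314 mol; at 89.41% yield, n(H2) = 10.0420 mol.
Step 2 (H2:NH3 = 3:2): theoretical n(NH3) = 6.69468 mol, so theoretical mass = 6.69468 × 17.034 = 114.037 g.
At 78.45% yield, actual mass of NH3 = 114.037 × 0.7845 = 89.4622 g.

89.462 g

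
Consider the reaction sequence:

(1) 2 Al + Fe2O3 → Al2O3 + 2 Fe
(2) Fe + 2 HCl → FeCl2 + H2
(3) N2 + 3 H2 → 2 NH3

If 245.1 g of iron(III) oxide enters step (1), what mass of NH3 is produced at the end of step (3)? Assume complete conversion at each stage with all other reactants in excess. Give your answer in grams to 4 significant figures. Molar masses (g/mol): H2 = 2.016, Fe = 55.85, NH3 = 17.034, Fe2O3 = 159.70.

34.86 g

n(Fe2O3) = 245.1 / 159.70 = 1.5348 mol.
Reaction (1): Fe2O3→Fe ratio 1:2 ⇒ n(Fe) = 3.0695 mol.
Reaction (2): Fe→H2 ratio 1:1 ⇒ n(H2) = 3.0695 mol.
Reaction (3): H2→NH3 ratio 3:2 ⇒ n(NH3) = 2.0463 mol.
Mass of NH3 = 2.0463 × 17.034 = 34.857 g.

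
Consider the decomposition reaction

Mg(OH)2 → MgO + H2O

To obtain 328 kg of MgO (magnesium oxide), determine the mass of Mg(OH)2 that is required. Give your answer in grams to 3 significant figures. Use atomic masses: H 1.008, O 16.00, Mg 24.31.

M(MgO) = 24.31 + 16.00 = 40.31 g/mol.
M(Mg(OH)2) = 24.31 + 2(16.00) + 2(1.008) = 58.326 g/mol.
Convert: 328 kg = 328000 g.
n(MgO) = 328000 g / 40.31 g/mol = 8137 mol.
From the equation the MgO:Mg(OH)2 mole ratio is 1:1, so n(Mg(OH)2) = 8137 × 1/1 = 8137 mol.
Mass of Mg(OH)2 = 8137 mol × 58.326 g/mol = 474600 g.

475000 g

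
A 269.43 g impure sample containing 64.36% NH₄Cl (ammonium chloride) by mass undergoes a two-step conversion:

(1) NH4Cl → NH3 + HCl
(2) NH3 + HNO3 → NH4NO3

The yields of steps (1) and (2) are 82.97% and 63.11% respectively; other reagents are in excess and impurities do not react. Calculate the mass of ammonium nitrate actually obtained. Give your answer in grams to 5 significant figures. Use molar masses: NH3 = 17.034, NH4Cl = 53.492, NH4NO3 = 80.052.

135.88 g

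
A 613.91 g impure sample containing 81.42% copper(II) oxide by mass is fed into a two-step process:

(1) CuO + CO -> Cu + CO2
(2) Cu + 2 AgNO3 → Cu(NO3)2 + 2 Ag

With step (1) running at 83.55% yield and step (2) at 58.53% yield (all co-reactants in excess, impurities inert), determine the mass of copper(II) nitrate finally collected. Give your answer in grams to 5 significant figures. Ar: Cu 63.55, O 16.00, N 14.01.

Pure CuO = 613.91 × 0.8142 = 499.846 g.
M(CuO) = 63.55 + 16.00 = 79.55 g/mol.
M(Cu(NO3)2) = 63.55 + 2(14.01) + 6(16.00) = 187.57 g/mol.
n(CuO) = 499.846 / 79.55 = 6.28341 mol.
Step 1 (CuO:Cu = 1:1): theoretical n(Cu) = 6.28341 mol; at 83.55% yield, n(Cu) = 5.24979 mol.
Step 2 (Cu:Cu(NO3)2 = 1:1): theoretical n(Cu(NO3)2) = 5.24979 mol, so theoretical mass = 5.24979 × 187.57 = 984.703 g.
At 58.53% yield, actual mass of Cu(NO3)2 = 984.703 × 0.5853 = 576.347 g.

576.35 g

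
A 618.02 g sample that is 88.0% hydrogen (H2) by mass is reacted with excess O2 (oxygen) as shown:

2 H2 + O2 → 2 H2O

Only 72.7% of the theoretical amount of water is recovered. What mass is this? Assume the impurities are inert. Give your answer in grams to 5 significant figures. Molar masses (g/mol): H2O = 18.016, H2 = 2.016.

3533.4 g

Pure H2 available = 618.02 g × 0.880 = 543.858 g.
n(H2) = 543.858 g / 2.016 g/mol = 269.771 mol.
From the equation the H2:H2O mole ratio is 2:2, so n(H2O) = 269.771 × 2/2 = 269.771 mol.
Mass of H2O = 269.771 mol × 18.016 g/mol = 4860.19 g.
Actual mass collected = 4860.19 g × 0.727 = 3533.36 g.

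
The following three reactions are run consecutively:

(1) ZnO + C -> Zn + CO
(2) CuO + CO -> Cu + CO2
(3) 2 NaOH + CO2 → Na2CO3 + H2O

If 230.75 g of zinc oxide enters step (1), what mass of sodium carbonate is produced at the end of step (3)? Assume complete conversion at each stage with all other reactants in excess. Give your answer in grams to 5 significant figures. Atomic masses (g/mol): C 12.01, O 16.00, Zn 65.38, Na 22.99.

M(ZnO) = 65.38 + 16.00 = 81.38 g/mol.
M(Na2CO3) = 2(22.99) + 12.01 + 3(16.00) = 105.99 g/mol.
n(ZnO) = 230.75 / 81.38 = 2.83546 mol.
Reaction (1): ZnO→CO ratio 1:1 ⇒ n(CO) = 2.83546 mol.
Reaction (2): CO→CO2 ratio 1:1 ⇒ n(CO2) = 2.83546 mol.
Reaction (3): CO2→Na2CO3 ratio 1:1 ⇒ n(Na2CO3) = 2.83546 mol.
Mass of Na2CO3 = 2.83546 × 105.99 = 300.531 g.

300.53 g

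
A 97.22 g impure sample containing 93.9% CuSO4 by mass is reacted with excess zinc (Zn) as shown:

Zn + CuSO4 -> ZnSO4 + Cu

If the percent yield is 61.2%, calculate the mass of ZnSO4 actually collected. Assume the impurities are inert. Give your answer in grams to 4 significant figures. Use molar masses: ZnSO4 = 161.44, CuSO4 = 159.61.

56.51 g

Pure CuSO4 available = 97.22 g × 0.939 = 91.290 g.
n(CuSO4) = 91.290 g / 159.61 g/mol = 0.57195 mol.
From the equation the CuSO4:ZnSO4 mole ratio is 1:1, so n(ZnSO4) = 0.57195 × 1/1 = 0.57195 mol.
Mass of ZnSO4 = 0.57195 mol × 161.44 g/mol = 92.336 g.
Actual mass collected = 92.336 g × 0.612 = 56.510 g.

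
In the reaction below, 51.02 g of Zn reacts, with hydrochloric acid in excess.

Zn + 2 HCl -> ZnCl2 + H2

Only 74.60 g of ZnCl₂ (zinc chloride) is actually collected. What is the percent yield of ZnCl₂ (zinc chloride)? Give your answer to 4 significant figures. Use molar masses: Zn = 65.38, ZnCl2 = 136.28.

70.15 %

n(Zn) = 51.020 g / 65.38 g/mol = 0.78036 mol.
From the equation the Zn:ZnCl2 mole ratio is 1:1, so n(ZnCl2) = 0.78036 × 1/1 = 0.78036 mol.
Mass of ZnCl2 = 0.78036 mol × 136.28 g/mol = 106.35 g.
This is the theoretical yield. Percent yield = 74.60 g / 106.35 g × 100% = 70.147%.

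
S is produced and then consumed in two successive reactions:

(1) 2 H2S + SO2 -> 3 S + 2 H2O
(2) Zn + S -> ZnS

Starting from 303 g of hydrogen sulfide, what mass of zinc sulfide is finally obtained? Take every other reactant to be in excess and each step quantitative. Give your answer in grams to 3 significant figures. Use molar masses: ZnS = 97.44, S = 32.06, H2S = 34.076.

1300 g

n(H2S) = 303.0 / 34.076 = 8.892 mol.
Step 1 gives a 2:3 ratio of H2S to S, so n(S) = 13.34 mol.
In step 2 the S:ZnS ratio is 1:1, so n(ZnS) = 13.34 mol.
Mass of ZnS = 13.34 × 97.44 = 1300 g.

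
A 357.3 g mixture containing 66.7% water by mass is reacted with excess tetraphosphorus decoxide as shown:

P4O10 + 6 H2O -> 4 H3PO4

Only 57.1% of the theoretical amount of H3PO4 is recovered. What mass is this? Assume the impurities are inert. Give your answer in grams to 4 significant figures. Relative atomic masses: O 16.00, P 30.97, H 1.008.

493.5 g

Pure H2O available = 357.3 g × 0.667 = 238.32 g.
M(H2O) = 2(1.008) + 16.00 = 18.016 g/mol.
M(H3PO4) = 3(1.008) + 30.97 + 4(16.00) = 97.994 g/mol.
n(H2O) = 238.32 g / 18.016 g/mol = 13.228 mol.
From the equation the H2O:H3PO4 mole ratio is 6:4, so n(H3PO4) = 13.228 × 4/6 = 8.8188 mol.
Mass of H3PO4 = 8.8188 mol × 97.994 g/mol = 864.19 g.
Actual mass collected = 864.19 g × 0.571 = 493.45 g.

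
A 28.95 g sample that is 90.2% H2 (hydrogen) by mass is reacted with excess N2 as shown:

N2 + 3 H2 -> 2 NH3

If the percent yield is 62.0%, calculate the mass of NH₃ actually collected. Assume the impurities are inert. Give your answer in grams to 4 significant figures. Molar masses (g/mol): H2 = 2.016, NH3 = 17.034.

91.20 g

Pure H2 available = 28.95 g × 0.902 = 26.113 g.
n(H2) = 26.113 g / 2.016 g/mol = 12.953 mol.
From the equation the H2:NH3 mole ratio is 3:2, so n(NH3) = 12.953 × 2/3 = 8.6352 mol.
Mass of NH3 = 8.6352 mol × 17.034 g/mol = 147.09 g.
Actual mass collected = 147.09 g × 0.620 = 91.197 g.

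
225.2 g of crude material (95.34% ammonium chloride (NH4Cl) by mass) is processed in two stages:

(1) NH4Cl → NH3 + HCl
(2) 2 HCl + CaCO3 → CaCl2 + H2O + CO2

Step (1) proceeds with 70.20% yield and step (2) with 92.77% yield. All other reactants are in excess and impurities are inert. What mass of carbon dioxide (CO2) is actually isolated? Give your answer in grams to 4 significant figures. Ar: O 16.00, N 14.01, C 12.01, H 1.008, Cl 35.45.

57.52 g

Pure NH4Cl = 225.2 × 0.9534 = 214.71 g.
M(NH4Cl) = 14.01 + 4(1.008) + 35.45 = 53.492 g/mol.
M(CO2) = 12.01 + 2(16.00) = 44.01 g/mol.
n(NH4Cl) = 214.71 / 53.492 = 4.0138 mol.
Step 1 (NH4Cl:HCl = 1:1): theoretical n(HCl) = 4.0138 mol; at 70.20% yield, n(HCl) = 2.8177 mol.
Step 2 (HCl:CO2 = 2:1): theoretical n(CO2) = 1.4088 mol, so theoretical mass = 1.4088 × 44.01 = 62.003 g.
At 92.77% yield, actual mass of CO2 = 62.003 × 0.9277 = 57.520 g.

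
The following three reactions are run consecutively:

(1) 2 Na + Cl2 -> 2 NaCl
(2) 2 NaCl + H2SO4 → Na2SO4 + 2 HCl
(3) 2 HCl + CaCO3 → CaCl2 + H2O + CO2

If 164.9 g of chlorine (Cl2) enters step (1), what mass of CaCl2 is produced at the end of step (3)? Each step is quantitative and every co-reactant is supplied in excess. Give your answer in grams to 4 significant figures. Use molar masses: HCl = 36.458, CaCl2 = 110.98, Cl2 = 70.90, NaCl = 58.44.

258.1 g

n(Cl2) = 164.9 / 70.90 = 2.3258 mol.
Reaction (1): Cl2→NaCl ratio 1:2 ⇒ n(NaCl) = 4.6516 mol.
Reaction (2): NaCl→HCl ratio 2:2 ⇒ n(HCl) = 4.6516 mol.
Reaction (3): HCl→CaCl2 ratio 2:1 ⇒ n(CaCl2) = 2.3258 mol.
Mass of CaCl2 = 2.3258 × 110.98 = 258.12 g.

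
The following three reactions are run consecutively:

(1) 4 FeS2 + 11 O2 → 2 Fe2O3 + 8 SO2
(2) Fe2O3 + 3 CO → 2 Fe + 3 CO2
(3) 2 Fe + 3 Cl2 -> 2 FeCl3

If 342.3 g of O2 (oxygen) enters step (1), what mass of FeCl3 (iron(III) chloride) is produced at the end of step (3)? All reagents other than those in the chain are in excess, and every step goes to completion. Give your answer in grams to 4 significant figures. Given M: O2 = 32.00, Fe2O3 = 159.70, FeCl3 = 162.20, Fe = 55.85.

n(O2) = 342.3 / 32.00 = 10.697 mol.
Reaction (1): O2→Fe2O3 ratio 11:2 ⇒ n(Fe2O3) = 1.9449 mol.
Reaction (2): Fe2O3→Fe ratio 1:2 ⇒ n(Fe) = 3.8898 mol.
Reaction (3): Fe→FeCl3 ratio 2:2 ⇒ n(FeCl3) = 3.8898 mol.
Mass of FeCl3 = 3.8898 × 162.20 = 630.92 g.

630.9 g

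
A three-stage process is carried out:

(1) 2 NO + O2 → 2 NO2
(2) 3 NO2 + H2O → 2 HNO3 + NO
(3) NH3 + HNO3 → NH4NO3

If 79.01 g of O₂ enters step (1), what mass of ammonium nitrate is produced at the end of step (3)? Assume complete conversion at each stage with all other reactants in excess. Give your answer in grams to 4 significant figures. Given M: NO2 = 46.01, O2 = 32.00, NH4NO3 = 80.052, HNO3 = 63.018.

263.5 g

n(O2) = 79.01 / 32.00 = 2.4691 mol.
Reaction (1): O2→NO2 ratio 1:2 ⇒ n(NO2) = 4.9381 mol.
Reaction (2): NO2→HNO3 ratio 3:2 ⇒ n(HNO3) = 3.2921 mol.
Reaction (3): HNO3→NH4NO3 ratio 1:1 ⇒ n(NH4NO3) = 3.2921 mol.
Mass of NH4NO3 = 3.2921 × 80.052 = 263.54 g.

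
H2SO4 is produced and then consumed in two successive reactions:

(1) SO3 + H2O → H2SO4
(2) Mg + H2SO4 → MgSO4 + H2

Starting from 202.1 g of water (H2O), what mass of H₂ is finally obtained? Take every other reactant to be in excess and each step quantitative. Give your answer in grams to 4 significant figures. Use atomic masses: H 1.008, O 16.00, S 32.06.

M(H2O) = 2(1.008) + 16.00 = 18.016 g/mol.
M(H2) = 2(1.008) = 2.016 g/mol.
n(H2O) = 202.10 / 18.016 = 11.218 mol.
Step 1 gives a 1:1 ratio of H2O to H2SO4, so n(H2SO4) = 11.218 mol.
In step 2 the H2SO4:H2 ratio is 1:1, so n(H2) = 11.218 mol.
Mass of H2 = 11.218 × 2.016 = 22.615 g.

22.62 g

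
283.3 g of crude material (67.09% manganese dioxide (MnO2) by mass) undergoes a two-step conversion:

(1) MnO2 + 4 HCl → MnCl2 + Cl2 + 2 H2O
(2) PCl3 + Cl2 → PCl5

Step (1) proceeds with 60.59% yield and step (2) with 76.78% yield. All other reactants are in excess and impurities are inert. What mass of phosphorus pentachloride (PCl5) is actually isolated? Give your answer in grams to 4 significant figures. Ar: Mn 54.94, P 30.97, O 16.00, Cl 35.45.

Pure MnO2 = 283.3 × 0.6709 = 190.07 g.
M(MnO2) = 54.94 + 2(16.00) = 86.94 g/mol.
M(PCl5) = 30.97 + 5(35.45) = 208.22 g/mol.
n(MnO2) = 190.07 / 86.94 = 2.1862 mol.
Step 1 (MnO2:Cl2 = 1:1): theoretical n(Cl2) = 2.1862 mol; at 60.59% yield, n(Cl2) = 1.3246 mol.
Step 2 (Cl2:PCl5 = 1:1): theoretical n(PCl5) = 1.3246 mol, so theoretical mass = 1.3246 × 208.22 = 275.81 g.
At 76.78% yield, actual mass of PCl5 = 275.81 × 0.7678 = 211.77 g.

211.8 g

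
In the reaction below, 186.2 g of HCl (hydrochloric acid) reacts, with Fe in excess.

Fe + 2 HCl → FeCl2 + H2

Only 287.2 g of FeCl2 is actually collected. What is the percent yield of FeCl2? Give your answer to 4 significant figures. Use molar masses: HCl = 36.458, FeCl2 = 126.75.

88.73 %

n(HCl) = 186.20 g / 36.458 g/mol = 5.1072 mol.
From the equation the HCl:FeCl2 mole ratio is 2:1, so n(FeCl2) = 5.1072 × 1/2 = 2.5536 mol.
Mass of FeCl2 = 2.5536 mol × 126.75 g/mol = 323.67 g.
This is the theoretical yield. Percent yield = 287.2 g / 323.67 g × 100% = 88.732%.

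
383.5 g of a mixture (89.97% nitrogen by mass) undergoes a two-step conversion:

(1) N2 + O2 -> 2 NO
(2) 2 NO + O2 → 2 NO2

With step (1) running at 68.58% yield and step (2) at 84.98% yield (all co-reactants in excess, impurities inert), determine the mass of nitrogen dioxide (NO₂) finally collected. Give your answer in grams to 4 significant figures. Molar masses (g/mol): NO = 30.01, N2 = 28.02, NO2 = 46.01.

Pure N2 = 383.5 × 0.8997 = 345.03 g.
n(N2) = 345.03 / 28.02 = 12.314 mol.
Step 1 (N2:NO = 1:2): theoretical n(NO) = 24.628 mol; at 68.58% yield, n(NO) = 16.890 mol.
Step 2 (NO:NO2 = 2:2): theoretical n(NO2) = 16.890 mol, so theoretical mass = 16.890 × 46.01 = 777.10 g.
At 84.98% yield, actual mass of NO2 = 777.10 × 0.8498 = 660.38 g.

660.4 g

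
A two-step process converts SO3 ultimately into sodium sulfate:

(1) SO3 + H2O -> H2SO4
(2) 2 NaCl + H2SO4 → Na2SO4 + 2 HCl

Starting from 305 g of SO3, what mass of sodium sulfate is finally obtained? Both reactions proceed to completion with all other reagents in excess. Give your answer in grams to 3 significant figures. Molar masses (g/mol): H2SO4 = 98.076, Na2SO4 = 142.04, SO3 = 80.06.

541 g

n(SO3) = 305.0 / 80.06 = 3.810 mol.
Step 1 gives a 1:1 ratio of SO3 to H2SO4, so n(H2SO4) = 3.810 mol.
In step 2 the H2SO4:Na2SO4 ratio is 1:1, so n(Na2SO4) = 3.810 mol.
Mass of Na2SO4 = 3.810 × 142.04 = 541.1 g.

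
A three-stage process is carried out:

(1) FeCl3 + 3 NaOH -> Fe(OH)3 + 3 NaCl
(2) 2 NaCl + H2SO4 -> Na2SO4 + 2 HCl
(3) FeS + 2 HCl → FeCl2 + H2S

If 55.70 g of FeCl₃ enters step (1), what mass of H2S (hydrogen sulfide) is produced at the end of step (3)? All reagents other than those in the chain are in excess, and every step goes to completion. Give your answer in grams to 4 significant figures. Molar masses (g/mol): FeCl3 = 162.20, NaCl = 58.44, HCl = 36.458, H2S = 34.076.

n(FeCl3) = 55.70 / 162.20 = 0.34340 mol.
Reaction (1): FeCl3→NaCl ratio 1:3 ⇒ n(NaCl) = 1.0302 mol.
Reaction (2): NaCl→HCl ratio 2:2 ⇒ n(HCl) = 1.0302 mol.
Reaction (3): HCl→H2S ratio 2:1 ⇒ n(H2S) = 0.51510 mol.
Mass of H2S = 0.51510 × 34.076 = 17.553 g.

17.55 g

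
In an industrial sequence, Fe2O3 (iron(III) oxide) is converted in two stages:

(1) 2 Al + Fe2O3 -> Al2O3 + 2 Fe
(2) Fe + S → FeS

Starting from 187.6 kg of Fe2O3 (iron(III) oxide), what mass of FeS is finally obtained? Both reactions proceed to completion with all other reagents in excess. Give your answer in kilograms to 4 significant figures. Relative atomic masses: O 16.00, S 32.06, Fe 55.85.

M(Fe2O3) = 2(55.85) + 3(16.00) = 159.70 g/mol.
M(FeS) = 55.85 + 32.06 = 87.91 g/mol.
187.6 kg = 187600 g.
n(Fe2O3) = 187600 / 159.70 = 1174.7 mol.
Step 1 gives a 1:2 ratio of Fe2O3 to Fe, so n(Fe) = 2349.4 mol.
In step 2 the Fe:FeS ratio is 1:1, so n(FeS) = 2349.4 mol.
Mass of FeS = 2349.4 × 87.91 = 206540 g = 206.5 kg.

206.5 kg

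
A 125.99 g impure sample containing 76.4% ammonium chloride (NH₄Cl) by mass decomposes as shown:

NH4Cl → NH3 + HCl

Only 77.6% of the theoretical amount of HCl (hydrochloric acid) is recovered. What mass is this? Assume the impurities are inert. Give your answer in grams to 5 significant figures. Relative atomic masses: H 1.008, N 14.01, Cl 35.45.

Pure NH4Cl available = 125.99 g × 0.764 = 96.2564 g.
M(NH4Cl) = 14.01 + 4(1.008) + 35.45 = 53.492 g/mol.
M(HCl) = 1.008 + 35.45 = 36.458 g/mol.
n(NH4Cl) = 96.2564 g / 53.492 g/mol = 1.79945 mol.
From the equation the NH4Cl:HCl mole ratio is 1:1, so n(HCl) = 1.79945 × 1/1 = 1.79945 mol.
Mass of HCl = 1.79945 mol × 36.458 g/mol = 65.6045 g.
Actual mass collected = 65.6045 g × 0.776 = 50.9091 g.

50.909 g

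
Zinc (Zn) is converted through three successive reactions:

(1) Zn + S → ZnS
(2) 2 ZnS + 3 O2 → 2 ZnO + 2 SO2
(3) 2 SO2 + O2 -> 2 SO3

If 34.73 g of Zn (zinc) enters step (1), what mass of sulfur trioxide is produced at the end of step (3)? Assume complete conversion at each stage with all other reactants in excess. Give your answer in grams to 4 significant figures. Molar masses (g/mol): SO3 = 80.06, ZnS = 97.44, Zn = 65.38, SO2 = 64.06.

n(Zn) = 34.73 / 65.38 = 0.53120 mol.
Reaction (1): Zn→ZnS ratio 1:1 ⇒ n(ZnS) = 0.53120 mol.
Reaction (2): ZnS→SO2 ratio 2:2 ⇒ n(SO2) = 0.53120 mol.
Reaction (3): SO2→SO3 ratio 2:2 ⇒ n(SO3) = 0.53120 mol.
Mass of SO3 = 0.53120 × 80.06 = 42.528 g.

42.53 g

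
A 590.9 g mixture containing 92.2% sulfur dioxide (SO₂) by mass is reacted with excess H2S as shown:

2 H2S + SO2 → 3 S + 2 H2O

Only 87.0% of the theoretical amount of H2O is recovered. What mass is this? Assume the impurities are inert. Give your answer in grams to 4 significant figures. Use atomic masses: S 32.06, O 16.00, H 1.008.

266.6 g

Pure SO2 available = 590.9 g × 0.922 = 544.81 g.
M(SO2) = 32.06 + 2(16.00) = 64.06 g/mol.
M(H2O) = 2(1.008) + 16.00 = 18.016 g/mol.
n(SO2) = 544.81 g / 64.06 g/mol = 8.5047 mol.
From the equation the SO2:H2O mole ratio is 1:2, so n(H2O) = 8.5047 × 2/1 = 17.009 mol.
Mass of H2O = 17.009 mol × 18.016 g/mol = 306.44 g.
Actual mass collected = 306.44 g × 0.870 = 266.60 g.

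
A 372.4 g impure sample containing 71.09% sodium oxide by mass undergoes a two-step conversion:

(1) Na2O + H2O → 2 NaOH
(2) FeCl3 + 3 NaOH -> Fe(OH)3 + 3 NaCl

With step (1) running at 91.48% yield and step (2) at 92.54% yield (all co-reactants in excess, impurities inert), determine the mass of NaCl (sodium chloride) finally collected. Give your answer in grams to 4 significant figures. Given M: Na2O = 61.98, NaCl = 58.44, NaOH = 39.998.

Pure Na2O = 372.4 × 0.7109 = 264.74 g.
n(Na2O) = 264.74 / 61.98 = 4.2714 mol.
Step 1 (Na2O:NaOH = 1:2): theoretical n(NaOH) = 8.5427 mol; at 91.48% yield, n(NaOH) = 7.8149 mol.
Step 2 (NaOH:NaCl = 3:3): theoretical n(NaCl) = 7.8149 mol, so theoretical mass = 7.8149 × 58.44 = 456.70 g.
At 92.54% yield, actual mass of NaCl = 456.70 × 0.9254 = 422.63 g.

422.6 g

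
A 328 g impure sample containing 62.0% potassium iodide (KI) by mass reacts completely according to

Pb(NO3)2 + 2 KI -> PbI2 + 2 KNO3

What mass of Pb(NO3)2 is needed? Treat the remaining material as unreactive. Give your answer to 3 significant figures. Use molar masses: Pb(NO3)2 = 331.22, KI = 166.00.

203 g

Mass of pure KI = 328 g × 0.620 = 203.4 g.
n(KI) = 203.4 g / 166.00 g/mol = 1.225 mol.
From the equation the KI:Pb(NO3)2 mole ratio is 2:1, so n(Pb(NO3)2) = 1.225 × 1/2 = 0.6125 mol.
Mass of Pb(NO3)2 = 0.6125 mol × 331.22 g/mol = 202.9 g.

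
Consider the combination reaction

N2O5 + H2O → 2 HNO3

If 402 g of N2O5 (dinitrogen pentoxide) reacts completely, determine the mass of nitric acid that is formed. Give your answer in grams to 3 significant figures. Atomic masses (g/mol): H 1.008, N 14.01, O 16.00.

M(N2O5) = 2(14.01) + 5(16.00) = 108.02 g/mol.
M(HNO3) = 1.008 + 14.01 + 3(16.00) = 63.018 g/mol.
n(N2O5) = 402.0 g / 108.02 g/mol = 3.722 mol.
From the equation the N2O5:HNO3 mole ratio is 1:2, so n(HNO3) = 3.722 × 2/1 = 7.443 mol.
Mass of HNO3 = 7.443 mol × 63.018 g/mol = 469.0 g.

469 g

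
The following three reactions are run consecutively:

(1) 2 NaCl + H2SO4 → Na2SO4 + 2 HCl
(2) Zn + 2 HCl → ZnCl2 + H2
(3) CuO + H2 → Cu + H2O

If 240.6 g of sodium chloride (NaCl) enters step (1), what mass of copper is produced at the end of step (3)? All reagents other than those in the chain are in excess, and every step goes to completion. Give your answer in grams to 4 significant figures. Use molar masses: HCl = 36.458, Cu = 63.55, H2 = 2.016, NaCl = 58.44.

n(NaCl) = 240.6 / 58.44 = 4.1170 mol.
Reaction (1): NaCl→HCl ratio 2:2 ⇒ n(HCl) = 4.1170 mol.
Reaction (2): HCl→H2 ratio 2:1 ⇒ n(H2) = 2.0585 mol.
Reaction (3): H2→Cu ratio 1:1 ⇒ n(Cu) = 2.0585 mol.
Mass of Cu = 2.0585 × 63.55 = 130.82 g.

130.8 g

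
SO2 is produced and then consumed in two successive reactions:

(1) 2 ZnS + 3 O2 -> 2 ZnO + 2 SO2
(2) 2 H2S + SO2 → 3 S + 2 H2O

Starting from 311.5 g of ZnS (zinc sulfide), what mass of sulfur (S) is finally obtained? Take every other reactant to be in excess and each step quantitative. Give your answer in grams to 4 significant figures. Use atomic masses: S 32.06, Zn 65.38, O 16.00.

M(ZnS) = 65.38 + 32.06 = 97.44 g/mol.
M(S) = 32.06 g/mol.
n(ZnS) = 311.50 / 97.44 = 3.1968 mol.
Step 1 gives a 2:2 ratio of ZnS to SO2, so n(SO2) = 3.1968 mol.
In step 2 the SO2:S ratio is 1:3, so n(S) = 9.5905 mol.
Mass of S = 9.5905 × 32.06 = 307.47 g.

307.5 g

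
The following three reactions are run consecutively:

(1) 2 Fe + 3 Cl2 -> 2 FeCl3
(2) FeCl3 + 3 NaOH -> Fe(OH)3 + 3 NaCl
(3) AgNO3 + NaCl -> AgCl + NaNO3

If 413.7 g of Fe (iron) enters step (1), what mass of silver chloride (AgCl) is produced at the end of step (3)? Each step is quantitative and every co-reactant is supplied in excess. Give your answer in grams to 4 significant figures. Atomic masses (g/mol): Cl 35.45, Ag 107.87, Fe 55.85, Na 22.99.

M(Fe) = 55.85 g/mol.
M(AgCl) = 107.87 + 35.45 = 143.32 g/mol.
n(Fe) = 413.7 / 55.85 = 7.4073 mol.
Reaction (1): Fe→FeCl3 ratio 2:2 ⇒ n(FeCl3) = 7.4073 mol.
Reaction (2): FeCl3→NaCl ratio 1:3 ⇒ n(NaCl) = 22.222 mol.
Reaction (3): NaCl→AgCl ratio 1:1 ⇒ n(AgCl) = 22.222 mol.
Mass of AgCl = 22.222 × 143.32 = 3184.9 g.

3185 g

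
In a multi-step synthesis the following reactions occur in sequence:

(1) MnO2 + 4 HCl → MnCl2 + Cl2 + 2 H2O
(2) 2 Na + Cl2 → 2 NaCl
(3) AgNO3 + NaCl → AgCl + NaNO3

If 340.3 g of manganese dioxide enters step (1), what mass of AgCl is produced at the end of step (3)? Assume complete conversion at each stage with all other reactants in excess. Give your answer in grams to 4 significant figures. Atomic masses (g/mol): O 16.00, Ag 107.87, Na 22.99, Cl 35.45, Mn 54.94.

M(MnO2) = 54.94 + 2(16.00) = 86.94 g/mol.
M(AgCl) = 107.87 + 35.45 = 143.32 g/mol.
n(MnO2) = 340.3 / 86.94 = 3.9142 mol.
Reaction (1): MnO2→Cl2 ratio 1:1 ⇒ n(Cl2) = 3.9142 mol.
Reaction (2): Cl2→NaCl ratio 1:2 ⇒ n(NaCl) = 7.8284 mol.
Reaction (3): NaCl→AgCl ratio 1:1 ⇒ n(AgCl) = 7.8284 mol.
Mass of AgCl = 7.8284 × 143.32 = 1122.0 g.

1122 g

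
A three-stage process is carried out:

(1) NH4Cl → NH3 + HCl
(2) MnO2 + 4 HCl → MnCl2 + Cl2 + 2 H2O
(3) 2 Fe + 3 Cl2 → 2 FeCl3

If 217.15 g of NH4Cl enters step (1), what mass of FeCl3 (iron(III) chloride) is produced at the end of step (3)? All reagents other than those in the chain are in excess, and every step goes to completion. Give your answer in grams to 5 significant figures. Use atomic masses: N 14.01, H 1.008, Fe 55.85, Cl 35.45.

109.74 g

M(NH4Cl) = 14.01 + 4(1.008) + 35.45 = 53.492 g/mol.
M(FeCl3) = 55.85 + 3(35.45) = 162.20 g/mol.
n(NH4Cl) = 217.15 / 53.492 = 4.05949 mol.
Reaction (1): NH4Cl→HCl ratio 1:1 ⇒ n(HCl) = 4.05949 mol.
Reaction (2): HCl→Cl2 ratio 4:1 ⇒ n(Cl2) = 1.01487 mol.
Reaction (3): Cl2→FeCl3 ratio 3:2 ⇒ n(FeCl3) = 0.676581 mol.
Mass of FeCl3 = 0.676581 × 162.20 = 109.741 g.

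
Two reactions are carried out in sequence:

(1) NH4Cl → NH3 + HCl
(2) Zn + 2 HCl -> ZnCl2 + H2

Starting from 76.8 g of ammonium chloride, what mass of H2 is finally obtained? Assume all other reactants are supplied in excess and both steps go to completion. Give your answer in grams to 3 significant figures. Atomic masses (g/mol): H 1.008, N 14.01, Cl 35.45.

1.45 g

M(NH4Cl) = 14.01 + 4(1.008) + 35.45 = 53.492 g/mol.
M(H2) = 2(1.008) = 2.016 g/mol.
n(NH4Cl) = 76.80 / 53.492 = 1.436 mol.
Step 1 gives a 1:1 ratio of NH4Cl to HCl, so n(HCl) = 1.436 mol.
In step 2 the HCl:H2 ratio is 2:1, so n(H2) = 0.7179 mol.
Mass of H2 = 0.7179 × 2.016 = 1.447 g.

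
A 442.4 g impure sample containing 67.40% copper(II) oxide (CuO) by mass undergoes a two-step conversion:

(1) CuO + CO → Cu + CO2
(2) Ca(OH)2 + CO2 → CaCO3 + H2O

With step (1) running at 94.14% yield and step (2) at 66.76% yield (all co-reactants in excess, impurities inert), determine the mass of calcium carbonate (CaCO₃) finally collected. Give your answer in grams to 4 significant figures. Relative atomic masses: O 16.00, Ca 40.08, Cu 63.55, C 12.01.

235.8 g

Pure CuO = 442.4 × 0.6740 = 298.18 g.
M(CuO) = 63.55 + 16.00 = 79.55 g/mol.
M(CaCO3) = 40.08 + 12.01 + 3(16.00) = 100.09 g/mol.
n(CuO) = 298.18 / 79.55 = 3.7483 mol.
Step 1 (CuO:CO2 = 1:1): theoretical n(CO2) = 3.7483 mol; at 94.14% yield, n(CO2) = 3.5287 mol.
Step 2 (CO2:CaCO3 = 1:1): theoretical n(CaCO3) = 3.5287 mol, so theoretical mass = 3.5287 × 100.09 = 353.18 g.
At 66.76% yield, actual mass of CaCO3 = 353.18 × 0.6676 = 235.78 g.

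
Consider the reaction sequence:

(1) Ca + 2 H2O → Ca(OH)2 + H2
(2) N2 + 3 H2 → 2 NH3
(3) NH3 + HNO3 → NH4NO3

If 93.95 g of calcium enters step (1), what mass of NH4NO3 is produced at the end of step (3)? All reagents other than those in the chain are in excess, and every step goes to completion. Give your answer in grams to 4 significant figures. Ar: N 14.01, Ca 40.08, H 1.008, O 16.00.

M(Ca) = 40.08 g/mol.
M(NH4NO3) = 2(14.01) + 4(1.008) + 3(16.00) = 80.052 g/mol.
n(Ca) = 93.95 / 40.08 = 2.3441 mol.
Reaction (1): Ca→H2 ratio 1:1 ⇒ n(H2) = 2.3441 mol.
Reaction (2): H2→NH3 ratio 3:2 ⇒ n(NH3) = 1.5627 mol.
Reaction (3): NH3→NH4NO3 ratio 1:1 ⇒ n(NH4NO3) = 1.5627 mol.
Mass of NH4NO3 = 1.5627 × 80.052 = 125.10 g.

125.1 g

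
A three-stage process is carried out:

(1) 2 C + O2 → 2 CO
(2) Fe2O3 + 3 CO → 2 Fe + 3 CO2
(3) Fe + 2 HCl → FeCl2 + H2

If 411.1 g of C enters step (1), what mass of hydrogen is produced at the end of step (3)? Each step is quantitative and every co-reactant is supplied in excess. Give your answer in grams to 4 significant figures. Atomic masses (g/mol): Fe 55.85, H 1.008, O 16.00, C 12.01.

46.00 g

M(C) = 12.01 g/mol.
M(H2) = 2(1.008) = 2.016 g/mol.
n(C) = 411.1 / 12.01 = 34.230 mol.
Reaction (1): C→CO ratio 2:2 ⇒ n(CO) = 34.230 mol.
Reaction (2): CO→Fe ratio 3:2 ⇒ n(Fe) = 22.820 mol.
Reaction (3): Fe→H2 ratio 1:1 ⇒ n(H2) = 22.820 mol.
Mass of H2 = 22.820 × 2.016 = 46.005 g.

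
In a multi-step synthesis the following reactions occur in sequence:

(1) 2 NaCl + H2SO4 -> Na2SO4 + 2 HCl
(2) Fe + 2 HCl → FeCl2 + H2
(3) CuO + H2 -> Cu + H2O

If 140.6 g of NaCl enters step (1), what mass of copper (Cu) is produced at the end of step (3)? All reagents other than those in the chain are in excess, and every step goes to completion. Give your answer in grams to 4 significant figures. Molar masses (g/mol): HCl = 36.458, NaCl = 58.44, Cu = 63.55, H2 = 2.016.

n(NaCl) = 140.6 / 58.44 = 2.4059 mol.
Reaction (1): NaCl→HCl ratio 2:2 ⇒ n(HCl) = 2.4059 mol.
Reaction (2): HCl→H2 ratio 2:1 ⇒ n(H2) = 1.2029 mol.
Reaction (3): H2→Cu ratio 1:1 ⇒ n(Cu) = 1.2029 mol.
Mass of Cu = 1.2029 × 63.55 = 76.447 g.

76.45 g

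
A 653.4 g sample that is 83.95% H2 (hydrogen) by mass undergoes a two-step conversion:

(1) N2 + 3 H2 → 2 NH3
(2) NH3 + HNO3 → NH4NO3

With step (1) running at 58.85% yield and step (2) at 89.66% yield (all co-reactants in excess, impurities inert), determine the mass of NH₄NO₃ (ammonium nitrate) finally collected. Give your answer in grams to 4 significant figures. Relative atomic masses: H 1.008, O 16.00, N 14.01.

7662 g

Pure H2 = 653.4 × 0.8395 = 548.53 g.
M(H2) = 2(1.008) = 2.016 g/mol.
M(NH4NO3) = 2(14.01) + 4(1.008) + 3(16.00) = 80.052 g/mol.
n(H2) = 548.53 / 2.016 = 272.09 mol.
Step 1 (H2:NH3 = 3:2): theoretical n(NH3) = 181.39 mol; at 58.85% yield, n(NH3) = 106.75 mol.
Step 2 (NH3:NH4NO3 = 1:1): theoretical n(NH4NO3) = 106.75 mol, so theoretical mass = 106.75 × 80.052 = 8545.5 g.
At 89.66% yield, actual mass of NH4NO3 = 8545.5 × 0.8966 = 7661.9 g.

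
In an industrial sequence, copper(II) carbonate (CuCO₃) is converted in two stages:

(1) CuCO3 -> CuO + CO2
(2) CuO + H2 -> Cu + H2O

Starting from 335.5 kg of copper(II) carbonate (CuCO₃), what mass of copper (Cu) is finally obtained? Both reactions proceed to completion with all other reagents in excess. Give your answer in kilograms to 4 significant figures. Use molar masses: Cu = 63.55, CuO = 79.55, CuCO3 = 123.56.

172.6 kg

335.5 kg = 335500 g.
n(CuCO3) = 335500 / 123.56 = 2715.3 mol.
Step 1 gives a 1:1 ratio of CuCO3 to CuO, so n(CuO) = 2715.3 mol.
In step 2 the CuO:Cu ratio is 1:1, so n(Cu) = 2715.3 mol.
Mass of Cu = 2715.3 × 63.55 = 172560 g = 172.6 kg.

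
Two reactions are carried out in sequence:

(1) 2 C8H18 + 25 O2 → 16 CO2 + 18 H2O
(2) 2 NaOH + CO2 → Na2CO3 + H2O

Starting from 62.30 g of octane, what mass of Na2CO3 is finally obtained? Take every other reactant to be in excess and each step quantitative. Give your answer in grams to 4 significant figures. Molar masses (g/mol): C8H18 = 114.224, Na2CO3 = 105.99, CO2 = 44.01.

n(C8H18) = 62.300 / 114.224 = 0.54542 mol.
Step 1 gives a 2:16 ratio of C8H18 to CO2, so n(CO2) = 4.3634 mol.
In step 2 the CO2:Na2CO3 ratio is 1:1, so n(Na2CO3) = 4.3634 mol.
Mass of Na2CO3 = 4.3634 × 105.99 = 462.47 g.

462.5 g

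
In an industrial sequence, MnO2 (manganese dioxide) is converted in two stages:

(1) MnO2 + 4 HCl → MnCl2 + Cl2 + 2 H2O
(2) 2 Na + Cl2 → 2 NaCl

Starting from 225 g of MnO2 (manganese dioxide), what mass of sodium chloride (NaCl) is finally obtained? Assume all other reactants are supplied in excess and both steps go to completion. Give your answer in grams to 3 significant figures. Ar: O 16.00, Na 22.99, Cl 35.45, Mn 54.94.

M(MnO2) = 54.94 + 2(16.00) = 86.94 g/mol.
M(NaCl) = 22.99 + 35.45 = 58.44 g/mol.
n(MnO2) = 225.0 / 86.94 = 2.588 mol.
Step 1 gives a 1:1 ratio of MnO2 to Cl2, so n(Cl2) = 2.588 mol.
In step 2 the Cl2:NaCl ratio is 1:2, so n(NaCl) = 5.176 mol.
Mass of NaCl = 5.176 × 58.44 = 302.5 g.

302 g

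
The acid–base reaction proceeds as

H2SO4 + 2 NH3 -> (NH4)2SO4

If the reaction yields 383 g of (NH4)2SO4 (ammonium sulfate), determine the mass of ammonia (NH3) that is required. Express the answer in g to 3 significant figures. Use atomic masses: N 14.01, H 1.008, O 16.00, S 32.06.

98.7 g

M((NH4)2SO4) = 2(14.01) + 8(1.008) + 32.06 + 4(16.00) = 132.144 g/mol.
M(NH3) = 14.01 + 3(1.008) = 17.034 g/mol.
n((NH4)2SO4) = 383.0 g / 132.144 g/mol = 2.898 mol.
From the equation the (NH4)2SO4:NH3 mole ratio is 1:2, so n(NH3) = 2.898 × 2/1 = 5.797 mol.
Mass of NH3 = 5.797 mol × 17.034 g/mol = 98.74 g.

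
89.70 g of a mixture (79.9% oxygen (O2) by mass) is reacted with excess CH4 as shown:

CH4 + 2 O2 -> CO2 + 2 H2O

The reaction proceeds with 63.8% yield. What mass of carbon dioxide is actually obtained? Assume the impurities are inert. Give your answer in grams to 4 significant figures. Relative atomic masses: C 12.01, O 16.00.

Pure O2 available = 89.70 g × 0.799 = 71.670 g.
M(O2) = 2(16.00) = 32.00 g/mol.
M(CO2) = 12.01 + 2(16.00) = 44.01 g/mol.
n(O2) = 71.670 g / 32.00 g/mol = 2.2397 mol.
From the equation the O2:CO2 mole ratio is 2:1, so n(CO2) = 2.2397 × 1/2 = 1.1198 mol.
Mass of CO2 = 1.1198 mol × 44.01 g/mol = 49.285 g.
Actual mass collected = 49.285 g × 0.638 = 31.444 g.

31.44 g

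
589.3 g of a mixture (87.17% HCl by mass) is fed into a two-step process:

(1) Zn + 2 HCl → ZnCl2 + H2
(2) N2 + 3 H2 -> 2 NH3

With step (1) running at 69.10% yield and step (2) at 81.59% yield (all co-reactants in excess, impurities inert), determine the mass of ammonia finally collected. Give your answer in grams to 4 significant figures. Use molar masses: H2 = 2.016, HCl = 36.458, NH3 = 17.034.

Pure HCl = 589.3 × 0.8717 = 513.69 g.
n(HCl) = 513.69 / 36.458 = 14.090 mol.
Step 1 (HCl:H2 = 2:1): theoretical n(H2) = 7.0450 mol; at 69.10% yield, n(H2) = 4.8681 mol.
Step 2 (H2:NH3 = 3:2): theoretical n(NH3) = 3.2454 mol, so theoretical mass = 3.2454 × 17.034 = 55.282 g.
At 81.59% yield, actual mass of NH3 = 55.282 × 0.8159 = 45.105 g.

45.10 g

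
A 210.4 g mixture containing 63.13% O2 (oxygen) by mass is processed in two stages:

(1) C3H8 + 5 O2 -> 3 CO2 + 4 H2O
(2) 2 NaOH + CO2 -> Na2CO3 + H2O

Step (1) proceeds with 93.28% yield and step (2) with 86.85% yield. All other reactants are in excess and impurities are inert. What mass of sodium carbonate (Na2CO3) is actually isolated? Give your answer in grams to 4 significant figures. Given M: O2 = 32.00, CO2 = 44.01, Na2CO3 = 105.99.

Pure O2 = 210.4 × 0.6313 = 132.83 g.
n(O2) = 132.83 / 32.00 = 4.1508 mol.
Step 1 (O2:CO2 = 5:3): theoretical n(CO2) = 2.4905 mol; at 93.28% yield, n(CO2) = 2.3231 mol.
Step 2 (CO2:Na2CO3 = 1:1): theoretical n(Na2CO3) = 2.3231 mol, so theoretical mass = 2.3231 × 105.99 = 246.23 g.
At 86.85% yield, actual mass of Na2CO3 = 246.23 × 0.8685 = 213.85 g.

213.8 g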